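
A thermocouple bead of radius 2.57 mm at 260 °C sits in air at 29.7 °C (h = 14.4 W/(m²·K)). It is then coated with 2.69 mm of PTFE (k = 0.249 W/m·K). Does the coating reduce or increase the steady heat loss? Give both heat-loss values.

Critical radius for a sphere: r_cr = 2k/h = 0.0346 m = 3.46 cm.
Outer radius after coating: r₂ = 0.00257 + 0.00269 = 0.00526 m.
Since r₁ < r_cr and r₂ ≤ r_cr, the coating moves toward the maximum at r_cr — heat loss rises.
Bare: R = 1/(4πr₁²h) = 836.7 K/W; Q = 230.3/836.7 = 0.275 W.
Coated: R = R_cond + R_conv = 263.3 K/W; Q = 230.3/263.3 = 0.875 W.

increases: 0.275 → 0.875 W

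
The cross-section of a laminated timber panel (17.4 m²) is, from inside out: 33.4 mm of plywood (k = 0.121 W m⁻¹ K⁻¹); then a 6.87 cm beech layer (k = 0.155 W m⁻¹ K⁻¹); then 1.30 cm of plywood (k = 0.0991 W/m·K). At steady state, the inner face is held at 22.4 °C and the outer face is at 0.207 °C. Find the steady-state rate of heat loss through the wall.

Q = 454 W

Series thermal resistances, inner to outer:
  R_plywood = L/(kA) = 0.0334/(0.121·17.4) = 0.01586 K/W
  R_beech = L/(kA) = 0.0687/(0.155·17.4) = 0.02547 K/W
  R_plywood = L/(kA) = 0.0130/(0.0991·17.4) = 0.007539 K/W
ΣR = 0.01586 + 0.02547 + 0.007539 = 0.04887 K/W
Q = ΔT/ΣR = (22.4 °C − 0.207 °C)/0.04887 = 454 W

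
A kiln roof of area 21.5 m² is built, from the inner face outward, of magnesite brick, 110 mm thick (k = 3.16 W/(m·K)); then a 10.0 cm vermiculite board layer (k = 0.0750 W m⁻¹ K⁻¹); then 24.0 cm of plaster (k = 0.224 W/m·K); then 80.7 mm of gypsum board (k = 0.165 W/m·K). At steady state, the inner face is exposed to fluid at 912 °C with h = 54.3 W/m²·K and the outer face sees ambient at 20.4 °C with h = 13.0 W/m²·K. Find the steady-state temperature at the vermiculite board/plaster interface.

T = 503 °C

Resistance network (inner→outer):
  R_conv,in = 1/(hA) = 1/(54.3·21.5) = 8.566×10^-4 K/W
  R_magnesite brick = L/(kA) = 0.110/(3.16·21.5) = 0.001619 K/W
  R_vermiculite board = L/(kA) = 0.100/(0.0750·21.5) = 0.06202 K/W
  R_plaster = L/(kA) = 0.240/(0.224·21.5) = 0.04983 K/W
  R_gypsum board = L/(kA) = 0.0807/(0.165·21.5) = 0.02275 K/W
  R_conv,out = 1/(hA) = 1/(13.0·21.5) = 0.003578 K/W
ΣR = 8.566×10^-4 + 0.001619 + 0.06202 + 0.04983 + 0.02275 + 0.003578 = 0.1407 K/W
Q = ΔT/ΣR = (912 °C − 20.4 °C)/0.1407 = 6337 W
From the inner boundary to the vermiculite board/plaster interface, ΣR_partial = 0.06450 K/W.
T_interface = T_in − Q·ΣR_partial = 912 °C − (6337)(0.06450) = 503 °C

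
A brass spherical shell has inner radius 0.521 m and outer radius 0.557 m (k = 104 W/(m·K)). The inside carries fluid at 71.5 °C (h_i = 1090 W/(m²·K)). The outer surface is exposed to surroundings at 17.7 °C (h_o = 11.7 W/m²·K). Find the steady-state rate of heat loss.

Resistance network (inner→outer):
  R_conv,in = 1/(4πr²h) = 1/(4π·0.521²·1090) = 2.690×10^-4 K/W
  R_brass = (1/0.521 − 1/0.557)/(4πk) = 0.1241/(4π·104) = 9.492×10^-5 K/W
  R_conv,out = 1/(4πr²h) = 1/(4π·0.557²·11.7) = 0.02192 K/W
ΣR = 2.690×10^-4 + 9.492×10^-5 + 0.02192 = 0.02228 K/W
Q = ΔT/ΣR = (71.5 °C − 17.7 °C)/0.02228 = 2410 W

Q = 2.41 kW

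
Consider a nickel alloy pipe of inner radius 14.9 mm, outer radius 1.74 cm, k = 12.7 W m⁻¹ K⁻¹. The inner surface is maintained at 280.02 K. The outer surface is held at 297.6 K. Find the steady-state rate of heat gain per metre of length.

Q' = 9040 W/m

Q' = 2πk·ΔT/ln(r₂/r₁) = 2π × 12.7 × 17.58 / ln(0.0174/0.0149) = 9040 W/m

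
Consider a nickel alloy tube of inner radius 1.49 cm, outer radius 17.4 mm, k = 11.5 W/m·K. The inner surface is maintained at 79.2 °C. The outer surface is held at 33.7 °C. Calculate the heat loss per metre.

Q' = 2πk·ΔT/ln(r₂/r₁) = 2π × 11.5 × 45.5 / ln(0.0174/0.0149) = 21200 W/m

Q' = 21.2 kW/m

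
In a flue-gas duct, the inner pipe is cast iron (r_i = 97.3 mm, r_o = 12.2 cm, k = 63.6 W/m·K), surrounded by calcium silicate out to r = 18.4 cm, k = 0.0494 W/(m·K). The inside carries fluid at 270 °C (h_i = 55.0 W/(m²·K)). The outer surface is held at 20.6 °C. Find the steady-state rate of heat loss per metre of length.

Resistance network (inner→outer):
  R'_conv,in = 1/(2πr h) = 1/(2π·0.0973·55.0) = 0.02974 m·K/W
  R'_cast iron = ln(0.122/0.0973)/(2πk) = 0.2262/(2π·63.6) = 5.661×10^-4 m·K/W
  R'_calcium silicate = ln(0.184/0.122)/(2πk) = 0.4109/(2π·0.0494) = 1.324 m·K/W
ΣR = 0.02974 + 5.661×10^-4 + 1.324 = 1.354 m·K/W
Q' = ΔT/ΣR = (270 °C − 20.6 °C)/1.354 = 184 W/m

Q' = 184 W/m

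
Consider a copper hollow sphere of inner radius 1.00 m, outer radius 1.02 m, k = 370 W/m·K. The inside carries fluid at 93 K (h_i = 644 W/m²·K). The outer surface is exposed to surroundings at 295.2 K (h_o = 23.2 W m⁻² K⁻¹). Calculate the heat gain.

Q = 59000 W

Resistance network (inner→outer):
  R_conv,in = 1/(4πr²h) = 1/(4π·1.00²·644) = 1.236×10^-4 K/W
  R_copper = (1/1.00 − 1/1.02)/(4πk) = 0.01961/(4π·370) = 4.217×10^-6 K/W
  R_conv,out = 1/(4πr²h) = 1/(4π·1.02²·23.2) = 0.003297 K/W
ΣR = 1.236×10^-4 + 4.217×10^-6 + 0.003297 = 0.003425 K/W
Q = ΔT/ΣR = (93 K − 295.2 K)/0.003425 = -59000 W
(Negative Q ⇒ heat flows inward; heat gain = 59000 W.)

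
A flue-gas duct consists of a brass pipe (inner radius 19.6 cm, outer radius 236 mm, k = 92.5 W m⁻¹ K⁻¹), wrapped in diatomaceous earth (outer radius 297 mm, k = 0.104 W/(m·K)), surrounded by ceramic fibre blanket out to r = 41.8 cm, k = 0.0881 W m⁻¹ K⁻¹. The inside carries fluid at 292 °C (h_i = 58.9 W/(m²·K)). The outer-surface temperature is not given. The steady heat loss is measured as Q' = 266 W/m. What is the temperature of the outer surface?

T_out = 30.4 °C

Sum the resistances:
  R'_conv,in = 1/(2πr h) = 1/(2π·0.196·58.9) = 0.01379 m·K/W
  R'_brass = ln(0.236/0.196)/(2πk) = 0.1857/(2π·92.5) = 3.195×10^-4 m·K/W
  R'_diatomaceous earth = ln(0.297/0.236)/(2πk) = 0.2299/(2π·0.104) = 0.3518 m·K/W
  R'_ceramic fibre blanket = ln(0.418/0.297)/(2πk) = 0.3417/(2π·0.0881) = 0.6174 m·K/W
ΣR = 0.9833 m·K/W
ΔT = Q'·ΣR = 266 × 0.9833 = 261.6 K
Heat flows outward, so T_out = T_in − ΔT = 292 − 261.6 = 30.4 °C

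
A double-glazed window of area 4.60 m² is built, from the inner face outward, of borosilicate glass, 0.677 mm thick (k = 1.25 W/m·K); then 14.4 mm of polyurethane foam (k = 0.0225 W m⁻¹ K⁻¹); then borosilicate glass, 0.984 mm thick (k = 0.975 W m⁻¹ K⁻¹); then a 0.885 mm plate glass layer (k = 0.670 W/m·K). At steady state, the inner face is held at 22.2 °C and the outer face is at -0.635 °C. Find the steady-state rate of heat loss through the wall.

Treat each layer as a resistance in series:
  R_borosilicate glass = L/(kA) = 6.77×10^-4/(1.25·4.60) = 1.177×10^-4 K/W
  R_polyurethane foam = L/(kA) = 0.0144/(0.0225·4.60) = 0.1391 K/W
  R_borosilicate glass = L/(kA) = 9.84×10^-4/(0.975·4.60) = 2.194×10^-4 K/W
  R_plate glass = L/(kA) = 8.85×10^-4/(0.670·4.60) = 2.872×10^-4 K/W
ΣR = 1.177×10^-4 + 0.1391 + 2.194×10^-4 + 2.872×10^-4 = 0.1397 K/W
Q = ΔT/ΣR = (22.2 °C − -0.635 °C)/0.1397 = 163 W

Q = 163 W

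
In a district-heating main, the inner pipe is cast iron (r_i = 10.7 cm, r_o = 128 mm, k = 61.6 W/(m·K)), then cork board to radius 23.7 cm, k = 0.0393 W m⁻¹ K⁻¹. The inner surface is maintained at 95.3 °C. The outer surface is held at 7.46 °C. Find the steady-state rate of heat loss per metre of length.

Resistance network (inner→outer):
  R'_cast iron = ln(0.128/0.107)/(2πk) = 0.1792/(2π·61.6) = 4.630×10^-4 m·K/W
  R'_cork board = ln(0.237/0.128)/(2πk) = 0.6160/(2π·0.0393) = 2.495 m·K/W
ΣR = 4.630×10^-4 + 2.495 = 2.495 m·K/W
Q' = ΔT/ΣR = (95.3 °C − 7.46 °C)/2.495 = 35.2 W/m

Q' = 35.2 W/m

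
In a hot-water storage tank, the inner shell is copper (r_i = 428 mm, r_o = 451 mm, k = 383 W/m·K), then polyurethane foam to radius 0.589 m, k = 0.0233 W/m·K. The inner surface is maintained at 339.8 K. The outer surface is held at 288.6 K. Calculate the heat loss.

Q = 28.9 W

Treat each layer as a resistance in series:
  R_copper = (1/0.428 − 1/0.451)/(4πk) = 0.1192/(4π·383) = 2.476×10^-5 K/W
  R_polyurethane foam = (1/0.451 − 1/0.589)/(4πk) = 0.5195/(4π·0.0233) = 1.774 K/W
ΣR = 2.476×10^-5 + 1.774 = 1.774 K/W
Q = ΔT/ΣR = (339.8 K − 288.6 K)/1.774 = 28.9 W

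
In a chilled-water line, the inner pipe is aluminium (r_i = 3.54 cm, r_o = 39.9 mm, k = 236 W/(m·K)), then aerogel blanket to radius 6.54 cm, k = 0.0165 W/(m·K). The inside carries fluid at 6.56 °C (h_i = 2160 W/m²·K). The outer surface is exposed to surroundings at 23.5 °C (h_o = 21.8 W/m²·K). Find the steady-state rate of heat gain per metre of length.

Series thermal resistances, inner to outer:
  R'_conv,in = 1/(2πr h) = 1/(2π·0.0354·2160) = 0.002081 m·K/W
  R'_aluminium = ln(0.0399/0.0354)/(2πk) = 0.1197/(2π·236) = 8.070×10^-5 m·K/W
  R'_aerogel blanket = ln(0.0654/0.0399)/(2πk) = 0.4941/(2π·0.0165) = 4.766 m·K/W
  R'_conv,out = 1/(2πr h) = 1/(2π·0.0654·21.8) = 0.1116 m·K/W
ΣR = 0.002081 + 8.070×10^-5 + 4.766 + 0.1116 = 4.880 m·K/W
Q' = ΔT/ΣR = (6.56 °C − 23.5 °C)/4.880 = -3.47 W/m
(Negative Q' ⇒ heat flows inward; heat gain = 3.47 W/m.)

Q' = 3.47 W/m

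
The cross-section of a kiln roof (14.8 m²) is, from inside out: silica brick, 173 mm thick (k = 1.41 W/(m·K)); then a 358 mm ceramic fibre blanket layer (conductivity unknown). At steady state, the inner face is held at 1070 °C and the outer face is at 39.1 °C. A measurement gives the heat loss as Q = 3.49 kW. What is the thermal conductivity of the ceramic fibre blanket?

k = 0.0843 W/m·K

ΣR = ΔT/Q = |1070 − 39.1|/3490 = 0.2954 K/W
Known resistances:
  R_silica brick = L/(kA) = 0.173/(1.41·14.8) = 0.008290 K/W
R_ceramic fibre blanket = ΣR − ΣR_known = 0.2954 − 0.008290 = 0.2871 K/W
L/(kA) = 0.2871 ⇒ k = 0.358/(0.2871·14.8) = 0.0843 W/m·K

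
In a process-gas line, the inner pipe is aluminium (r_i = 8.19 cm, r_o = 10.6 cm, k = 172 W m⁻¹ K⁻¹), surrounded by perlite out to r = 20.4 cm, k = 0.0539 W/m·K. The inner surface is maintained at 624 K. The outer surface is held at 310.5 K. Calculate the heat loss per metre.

Resistance network (inner→outer):
  R'_aluminium = ln(0.106/0.0819)/(2πk) = 0.2579/(2π·172) = 2.387×10^-4 m·K/W
  R'_perlite = ln(0.204/0.106)/(2πk) = 0.6547/(2π·0.0539) = 1.933 m·K/W
ΣR = 2.387×10^-4 + 1.933 = 1.933 m·K/W
Q' = ΔT/ΣR = (624 K − 310.5 K)/1.933 = 162 W/m

Q' = 162 W/m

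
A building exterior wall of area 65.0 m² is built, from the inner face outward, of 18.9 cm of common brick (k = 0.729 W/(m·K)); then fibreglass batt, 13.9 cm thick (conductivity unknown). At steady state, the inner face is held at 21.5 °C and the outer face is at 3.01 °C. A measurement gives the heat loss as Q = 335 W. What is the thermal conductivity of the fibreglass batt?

ΣR = ΔT/Q = |21.5 − 3.01|/335 = 0.05519 K/W
Known resistances:
  R_common brick = L/(kA) = 0.189/(0.729·65.0) = 0.003989 K/W
R_fibreglass batt = ΣR − ΣR_known = 0.05519 − 0.003989 = 0.05120 K/W
L/(kA) = 0.05120 ⇒ k = 0.139/(0.05120·65.0) = 0.0418 W/m·K

k = 0.0418 W/m·K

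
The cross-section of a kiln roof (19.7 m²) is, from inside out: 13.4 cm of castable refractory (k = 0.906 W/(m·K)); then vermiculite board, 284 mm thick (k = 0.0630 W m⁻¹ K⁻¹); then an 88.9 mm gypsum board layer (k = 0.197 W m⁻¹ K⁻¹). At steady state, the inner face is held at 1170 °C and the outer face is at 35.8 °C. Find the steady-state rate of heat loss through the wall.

Q = 4.38 kW

Resistance network (inner→outer):
  R_castable refractory = L/(kA) = 0.134/(0.906·19.7) = 0.007508 K/W
  R_vermiculite board = L/(kA) = 0.284/(0.0630·19.7) = 0.2288 K/W
  R_gypsum board = L/(kA) = 0.0889/(0.197·19.7) = 0.02291 K/W
ΣR = 0.007508 + 0.2288 + 0.02291 = 0.2592 K/W
Q = ΔT/ΣR = (1170 °C − 35.8 °C)/0.2592 = 4380 W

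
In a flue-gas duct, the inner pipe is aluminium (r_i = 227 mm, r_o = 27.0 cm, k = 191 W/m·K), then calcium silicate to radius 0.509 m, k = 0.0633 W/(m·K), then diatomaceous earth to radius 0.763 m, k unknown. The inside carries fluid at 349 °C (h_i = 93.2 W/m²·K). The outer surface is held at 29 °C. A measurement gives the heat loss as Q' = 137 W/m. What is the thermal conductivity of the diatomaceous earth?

ΣR = ΔT/Q' = |349 − 29|/137 = 2.336 m·K/W
Known resistances:
  R'_conv,in = 1/(2πr h) = 1/(2π·0.227·93.2) = 0.007523 m·K/W
  R'_aluminium = ln(0.270/0.227)/(2πk) = 0.1735/(2π·191) = 1.445×10^-4 m·K/W
  R'_calcium silicate = ln(0.509/0.270)/(2πk) = 0.6340/(2π·0.0633) = 1.594 m·K/W
R_diatomaceous earth = ΣR − ΣR_known = 2.336 − 1.602 = 0.7340 m·K/W
ln(r₂/r₁)/(2πk) = 0.7340 ⇒ k = 0.4048/(2π·0.7340) = 0.0878 W/m·K

k = 0.0878 W/m·K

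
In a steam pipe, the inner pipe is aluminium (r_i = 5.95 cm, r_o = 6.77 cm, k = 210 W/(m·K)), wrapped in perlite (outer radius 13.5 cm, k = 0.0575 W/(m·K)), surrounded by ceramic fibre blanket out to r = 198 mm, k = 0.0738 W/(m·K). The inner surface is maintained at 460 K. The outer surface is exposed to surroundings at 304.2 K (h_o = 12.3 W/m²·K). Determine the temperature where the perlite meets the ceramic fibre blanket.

Series thermal resistances, inner to outer:
  R'_aluminium = ln(0.0677/0.0595)/(2πk) = 0.1291/(2π·210) = 9.785×10^-5 m·K/W
  R'_perlite = ln(0.135/0.0677)/(2πk) = 0.6902/(2π·0.0575) = 1.910 m·K/W
  R'_ceramic fibre blanket = ln(0.198/0.135)/(2πk) = 0.3830/(2π·0.0738) = 0.8260 m·K/W
  R'_conv,out = 1/(2πr h) = 1/(2π·0.198·12.3) = 0.06535 m·K/W
ΣR = 9.785×10^-5 + 1.910 + 0.8260 + 0.06535 = 2.801 m·K/W
Q' = ΔT/ΣR = (460 K − 304.2 K)/2.801 = 55.62 W/m
From the inner boundary to the perlite/ceramic fibre blanket interface, ΣR_partial = 1.910 m·K/W.
T_interface = T_in − Q'·ΣR_partial = 460 K − (55.62)(1.910) = 353.8 K

T = 353.8 K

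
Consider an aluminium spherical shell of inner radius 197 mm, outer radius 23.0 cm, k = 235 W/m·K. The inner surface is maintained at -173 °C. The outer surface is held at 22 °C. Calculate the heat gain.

Q = 4πk·ΔT/(1/r₁ − 1/r₂) = 4π × 235 × 195 / (1/0.197 − 1/0.230) = 7.91×10^5 W

Q = 7.91×10^5 W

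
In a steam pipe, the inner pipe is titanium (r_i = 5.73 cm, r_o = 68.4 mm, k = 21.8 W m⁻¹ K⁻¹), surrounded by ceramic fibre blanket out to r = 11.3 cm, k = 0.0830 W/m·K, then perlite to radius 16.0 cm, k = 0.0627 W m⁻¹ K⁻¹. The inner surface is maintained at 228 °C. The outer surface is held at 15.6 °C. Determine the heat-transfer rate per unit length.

Treat each layer as a resistance in series:
  R'_titanium = ln(0.0684/0.0573)/(2πk) = 0.1771/(2π·21.8) = 0.001293 m·K/W
  R'_ceramic fibre blanket = ln(0.113/0.0684)/(2πk) = 0.5020/(2π·0.0830) = 0.9626 m·K/W
  R'_perlite = ln(0.160/0.113)/(2πk) = 0.3478/(2π·0.0627) = 0.8828 m·K/W
ΣR = 0.001293 + 0.9626 + 0.8828 = 1.847 m·K/W
Q' = ΔT/ΣR = (228 °C − 15.6 °C)/1.847 = 115 W/m

Q' = 115 W/m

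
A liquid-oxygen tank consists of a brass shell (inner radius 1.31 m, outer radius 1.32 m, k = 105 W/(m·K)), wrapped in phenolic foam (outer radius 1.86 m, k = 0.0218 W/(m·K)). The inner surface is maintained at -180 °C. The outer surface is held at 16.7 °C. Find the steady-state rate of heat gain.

Q = 245 W

Treat each layer as a resistance in series:
  R_brass = (1/1.31 − 1/1.32)/(4πk) = 0.005783/(4π·105) = 4.383×10^-6 K/W
  R_phenolic foam = (1/1.32 − 1/1.86)/(4πk) = 0.2199/(4π·0.0218) = 0.8029 K/W
ΣR = 4.383×10^-6 + 0.8029 = 0.8029 K/W
Q = ΔT/ΣR = (-180 °C − 16.7 °C)/0.8029 = -245 W
(Negative Q ⇒ heat flows inward; heat gain = 245 W.)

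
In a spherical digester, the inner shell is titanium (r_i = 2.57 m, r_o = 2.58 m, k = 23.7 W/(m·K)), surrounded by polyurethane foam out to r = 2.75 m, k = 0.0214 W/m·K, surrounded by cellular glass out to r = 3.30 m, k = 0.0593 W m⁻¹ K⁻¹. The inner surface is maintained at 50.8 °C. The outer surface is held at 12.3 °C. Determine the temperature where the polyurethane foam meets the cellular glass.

Series thermal resistances, inner to outer:
  R_titanium = (1/2.57 − 1/2.58)/(4πk) = 0.001508/(4π·23.7) = 5.064×10^-6 K/W
  R_polyurethane foam = (1/2.58 − 1/2.75)/(4πk) = 0.02396/(4π·0.0214) = 0.08910 K/W
  R_cellular glass = (1/2.75 − 1/3.30)/(4πk) = 0.06061/(4π·0.0593) = 0.08133 K/W
ΣR = 5.064×10^-6 + 0.08910 + 0.08133 = 0.1704 K/W
Q = ΔT/ΣR = (50.8 °C − 12.3 °C)/0.1704 = 225.9 W
From the inner boundary to the polyurethane foam/cellular glass interface, ΣR_partial = 0.08911 K/W.
T_interface = T_in − Q·ΣR_partial = 50.8 °C − (225.9)(0.08911) = 30.7 °C

T = 30.7 °C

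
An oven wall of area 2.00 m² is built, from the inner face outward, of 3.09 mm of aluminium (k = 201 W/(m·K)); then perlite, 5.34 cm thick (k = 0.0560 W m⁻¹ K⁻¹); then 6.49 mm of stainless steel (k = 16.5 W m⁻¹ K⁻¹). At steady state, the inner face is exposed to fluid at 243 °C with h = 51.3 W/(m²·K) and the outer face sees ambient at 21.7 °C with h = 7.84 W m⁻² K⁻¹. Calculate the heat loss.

Treat each layer as a resistance in series:
  R_conv,in = 1/(hA) = 1/(51.3·2.00) = 0.009747 K/W
  R_aluminium = L/(kA) = 0.00309/(201·2.00) = 7.687×10^-6 K/W
  R_perlite = L/(kA) = 0.0534/(0.0560·2.00) = 0.4768 K/W
  R_stainless steel = L/(kA) = 0.00649/(16.5·2.00) = 1.967×10^-4 K/W
  R_conv,out = 1/(hA) = 1/(7.84·2.00) = 0.06378 K/W
ΣR = 0.009747 + 7.687×10^-6 + 0.4768 + 1.967×10^-4 + 0.06378 = 0.5505 K/W
Q = ΔT/ΣR = (243 °C − 21.7 °C)/0.5505 = 402 W

Q = 402 W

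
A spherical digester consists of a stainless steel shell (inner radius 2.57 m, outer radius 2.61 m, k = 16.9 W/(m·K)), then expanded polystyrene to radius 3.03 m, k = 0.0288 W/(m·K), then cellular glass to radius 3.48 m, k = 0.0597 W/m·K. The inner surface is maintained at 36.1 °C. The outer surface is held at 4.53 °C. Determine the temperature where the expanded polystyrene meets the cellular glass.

T = 13.3 °C

Series thermal resistances, inner to outer:
  R_stainless steel = (1/2.57 − 1/2.61)/(4πk) = 0.005963/(4π·16.9) = 2.808×10^-5 K/W
  R_expanded polystyrene = (1/2.61 − 1/3.03)/(4πk) = 0.05311/(4π·0.0288) = 0.1467 K/W
  R_cellular glass = (1/3.03 − 1/3.48)/(4πk) = 0.04268/(4π·0.0597) = 0.05689 K/W
ΣR = 2.808×10^-5 + 0.1467 + 0.05689 = 0.2036 K/W
Q = ΔT/ΣR = (36.1 °C − 4.53 °C)/0.2036 = 155.1 W
From the inner boundary to the expanded polystyrene/cellular glass interface, ΣR_partial = 0.1467 K/W.
T_interface = T_in − Q·ΣR_partial = 36.1 °C − (155.1)(0.1467) = 13.3 °C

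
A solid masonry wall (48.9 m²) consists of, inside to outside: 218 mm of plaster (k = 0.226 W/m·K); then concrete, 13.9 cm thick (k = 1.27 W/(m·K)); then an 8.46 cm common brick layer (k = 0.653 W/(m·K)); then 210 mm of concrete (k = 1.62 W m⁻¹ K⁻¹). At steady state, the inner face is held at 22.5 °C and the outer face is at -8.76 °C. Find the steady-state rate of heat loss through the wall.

Treat each layer as a resistance in series:
  R_plaster = L/(kA) = 0.218/(0.226·48.9) = 0.01973 K/W
  R_concrete = L/(kA) = 0.139/(1.27·48.9) = 0.002238 K/W
  R_common brick = L/(kA) = 0.0846/(0.653·48.9) = 0.002649 K/W
  R_concrete = L/(kA) = 0.210/(1.62·48.9) = 0.002651 K/W
ΣR = 0.01973 + 0.002238 + 0.002649 + 0.002651 = 0.02727 K/W
Q = ΔT/ΣR = (22.5 °C − -8.76 °C)/0.02727 = 1150 W

Q = 1150 W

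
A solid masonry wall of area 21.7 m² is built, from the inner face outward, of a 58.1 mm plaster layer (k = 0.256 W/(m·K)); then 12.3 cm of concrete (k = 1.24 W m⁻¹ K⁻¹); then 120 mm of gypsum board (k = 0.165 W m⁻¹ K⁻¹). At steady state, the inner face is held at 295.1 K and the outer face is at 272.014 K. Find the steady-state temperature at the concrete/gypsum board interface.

T = 288.0 K

Treat each layer as a resistance in series:
  R_plaster = L/(kA) = 0.0581/(0.256·21.7) = 0.01046 K/W
  R_concrete = L/(kA) = 0.123/(1.24·21.7) = 0.004571 K/W
  R_gypsum board = L/(kA) = 0.120/(0.165·21.7) = 0.03351 K/W
ΣR = 0.01046 + 0.004571 + 0.03351 = 0.04854 K/W
Q = ΔT/ΣR = (295.1 K − 272.014 K)/0.04854 = 475.6 W
From the inner boundary to the concrete/gypsum board interface, ΣR_partial = 0.01503 K/W.
T_interface = T_in − Q·ΣR_partial = 295.1 K − (475.6)(0.01503) = 288.0 K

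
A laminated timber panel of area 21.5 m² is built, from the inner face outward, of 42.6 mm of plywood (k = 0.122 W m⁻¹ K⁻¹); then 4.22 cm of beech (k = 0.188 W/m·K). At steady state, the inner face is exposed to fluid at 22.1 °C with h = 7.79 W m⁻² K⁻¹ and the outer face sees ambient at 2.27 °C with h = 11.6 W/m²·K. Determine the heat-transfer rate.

Q = 541 W

Treat each layer as a resistance in series:
  R_conv,in = 1/(hA) = 1/(7.79·21.5) = 0.005971 K/W
  R_plywood = L/(kA) = 0.0426/(0.122·21.5) = 0.01624 K/W
  R_beech = L/(kA) = 0.0422/(0.188·21.5) = 0.01044 K/W
  R_conv,out = 1/(hA) = 1/(11.6·21.5) = 0.004010 K/W
ΣR = 0.005971 + 0.01624 + 0.01044 + 0.004010 = 0.03666 K/W
Q = ΔT/ΣR = (22.1 °C − 2.27 °C)/0.03666 = 541 W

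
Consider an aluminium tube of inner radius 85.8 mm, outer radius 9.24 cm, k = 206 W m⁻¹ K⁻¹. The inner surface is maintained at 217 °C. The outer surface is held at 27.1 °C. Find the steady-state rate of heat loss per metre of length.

Q' = 3.32×10^6 W/m

Q' = 2πk·ΔT/ln(r₂/r₁) = 2π × 206 × 189.9 / ln(0.0924/0.0858) = 3.32×10^6 W/m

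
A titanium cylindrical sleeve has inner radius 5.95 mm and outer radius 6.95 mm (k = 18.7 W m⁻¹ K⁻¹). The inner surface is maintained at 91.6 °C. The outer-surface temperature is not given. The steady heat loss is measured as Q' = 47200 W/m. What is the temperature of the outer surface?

Series resistances:
  R'_titanium = ln(0.00695/0.00595)/(2πk) = 0.1554/(2π·18.7) = 0.001322 m·K/W
ΣR = 0.001322 m·K/W
ΔT = Q'·ΣR = 47200 × 0.001322 = 62.40 K
Heat flows outward, so T_out = T_in − ΔT = 91.6 − 62.40 = 29.2 °C

T_out = 29.2 °C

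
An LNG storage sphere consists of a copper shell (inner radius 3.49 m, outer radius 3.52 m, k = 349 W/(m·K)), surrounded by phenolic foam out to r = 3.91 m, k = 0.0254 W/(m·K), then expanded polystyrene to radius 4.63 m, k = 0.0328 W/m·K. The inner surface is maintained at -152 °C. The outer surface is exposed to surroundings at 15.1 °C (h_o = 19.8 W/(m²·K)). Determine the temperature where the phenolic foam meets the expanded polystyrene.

Series thermal resistances, inner to outer:
  R_copper = (1/3.49 − 1/3.52)/(4πk) = 0.002442/(4π·349) = 5.568×10^-7 K/W
  R_phenolic foam = (1/3.52 − 1/3.91)/(4πk) = 0.02834/(4π·0.0254) = 0.08878 K/W
  R_expanded polystyrene = (1/3.91 − 1/4.63)/(4πk) = 0.03977/(4π·0.0328) = 0.09649 K/W
  R_conv,out = 1/(4πr²h) = 1/(4π·4.63²·19.8) = 1.875×10^-4 K/W
ΣR = 5.568×10^-7 + 0.08878 + 0.09649 + 1.875×10^-4 = 0.1855 K/W
Q = ΔT/ΣR = (-152 °C − 15.1 °C)/0.1855 = -900.8 W
From the inner boundary to the phenolic foam/expanded polystyrene interface, ΣR_partial = 0.08878 K/W.
T_interface = T_in − Q·ΣR_partial = -152 °C − (-900.8)(0.08878) = -72.0 °C

T = -72.0 °C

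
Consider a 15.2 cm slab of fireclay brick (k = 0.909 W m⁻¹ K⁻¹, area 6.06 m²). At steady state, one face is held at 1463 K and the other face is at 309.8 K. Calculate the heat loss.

Q = 41.8 kW

Q = kA·ΔT/L = 0.909 × 6.06 × |1463 K − 309.8 K| / 0.152 = 41800 W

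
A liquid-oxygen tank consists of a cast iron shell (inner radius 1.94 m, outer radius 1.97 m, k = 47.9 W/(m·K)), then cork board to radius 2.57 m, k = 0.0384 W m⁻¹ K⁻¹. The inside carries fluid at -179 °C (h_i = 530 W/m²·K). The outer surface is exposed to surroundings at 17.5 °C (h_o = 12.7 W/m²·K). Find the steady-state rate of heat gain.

Q = 797 W

Resistance network (inner→outer):
  R_conv,in = 1/(4πr²h) = 1/(4π·1.94²·530) = 3.989×10^-5 K/W
  R_cast iron = (1/1.94 − 1/1.97)/(4πk) = 0.007850/(4π·47.9) = 1.304×10^-5 K/W
  R_cork board = (1/1.97 − 1/2.57)/(4πk) = 0.1185/(4π·0.0384) = 0.2456 K/W
  R_conv,out = 1/(4πr²h) = 1/(4π·2.57²·12.7) = 9.487×10^-4 K/W
ΣR = 3.989×10^-5 + 1.304×10^-5 + 0.2456 + 9.487×10^-4 = 0.2466 K/W
Q = ΔT/ΣR = (-179 °C − 17.5 °C)/0.2466 = -797 W
(Negative Q ⇒ heat flows inward; heat gain = 797 W.)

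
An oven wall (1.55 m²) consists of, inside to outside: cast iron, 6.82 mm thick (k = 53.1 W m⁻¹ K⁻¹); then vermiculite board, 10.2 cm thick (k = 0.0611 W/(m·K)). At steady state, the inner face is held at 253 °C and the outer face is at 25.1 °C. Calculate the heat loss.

Resistance network (inner→outer):
  R_cast iron = L/(kA) = 0.00682/(53.1·1.55) = 8.286×10^-5 K/W
  R_vermiculite board = L/(kA) = 0.102/(0.0611·1.55) = 1.077 K/W
ΣR = 8.286×10^-5 + 1.077 = 1.077 K/W
Q = ΔT/ΣR = (253 °C − 25.1 °C)/1.077 = 212 W

Q = 212 W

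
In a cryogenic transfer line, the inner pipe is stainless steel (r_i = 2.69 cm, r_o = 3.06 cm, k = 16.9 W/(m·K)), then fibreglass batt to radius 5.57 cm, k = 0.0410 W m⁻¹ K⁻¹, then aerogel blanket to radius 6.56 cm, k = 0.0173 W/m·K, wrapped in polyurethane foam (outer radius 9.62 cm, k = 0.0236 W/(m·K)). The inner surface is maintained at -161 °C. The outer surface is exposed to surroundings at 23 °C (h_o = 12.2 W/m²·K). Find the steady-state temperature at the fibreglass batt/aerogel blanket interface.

Series thermal resistances, inner to outer:
  R'_stainless steel = ln(0.0306/0.0269)/(2πk) = 0.1289/(2π·16.9) = 0.001214 m·K/W
  R'_fibreglass batt = ln(0.0557/0.0306)/(2πk) = 0.5990/(2π·0.0410) = 2.325 m·K/W
  R'_aerogel blanket = ln(0.0656/0.0557)/(2πk) = 0.1636/(2π·0.0173) = 1.505 m·K/W
  R'_polyurethane foam = ln(0.0962/0.0656)/(2πk) = 0.3829/(2π·0.0236) = 2.582 m·K/W
  R'_conv,out = 1/(2πr h) = 1/(2π·0.0962·12.2) = 0.1356 m·K/W
ΣR = 0.001214 + 2.325 + 1.505 + 2.582 + 0.1356 = 6.549 m·K/W
Q' = ΔT/ΣR = (-161 °C − 23 °C)/6.549 = -28.10 W/m
From the inner boundary to the fibreglass batt/aerogel blanket interface, ΣR_partial = 2.326 m·K/W.
T_interface = T_in − Q'·ΣR_partial = -161 °C − (-28.10)(2.326) = -95.6 °C

T = -95.6 °C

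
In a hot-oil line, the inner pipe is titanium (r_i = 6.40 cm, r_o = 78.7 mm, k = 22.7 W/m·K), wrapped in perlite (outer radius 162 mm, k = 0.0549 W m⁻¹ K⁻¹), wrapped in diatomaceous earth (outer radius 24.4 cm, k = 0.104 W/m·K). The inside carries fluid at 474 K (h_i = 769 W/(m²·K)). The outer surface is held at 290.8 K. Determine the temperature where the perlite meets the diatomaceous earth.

T = 332.9 K

Treat each layer as a resistance in series:
  R'_conv,in = 1/(2πr h) = 1/(2π·0.0640·769) = 0.003234 m·K/W
  R'_titanium = ln(0.0787/0.0640)/(2πk) = 0.2068/(2π·22.7) = 0.001450 m·K/W
  R'_perlite = ln(0.162/0.0787)/(2πk) = 0.7220/(2π·0.0549) = 2.093 m·K/W
  R'_diatomaceous earth = ln(0.244/0.162)/(2πk) = 0.4096/(2π·0.104) = 0.6268 m·K/W
ΣR = 0.003234 + 0.001450 + 2.093 + 0.6268 = 2.724 m·K/W
Q' = ΔT/ΣR = (474 K − 290.8 K)/2.724 = 67.25 W/m
From the inner boundary to the perlite/diatomaceous earth interface, ΣR_partial = 2.098 m·K/W.
T_interface = T_in − Q'·ΣR_partial = 474 K − (67.25)(2.098) = 332.9 K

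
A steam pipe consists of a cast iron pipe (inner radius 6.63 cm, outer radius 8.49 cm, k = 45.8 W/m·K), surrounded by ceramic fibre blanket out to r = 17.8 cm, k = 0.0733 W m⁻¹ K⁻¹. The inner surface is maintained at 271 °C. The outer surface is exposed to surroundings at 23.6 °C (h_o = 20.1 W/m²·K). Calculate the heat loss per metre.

Q' = 150 W/m

Series thermal resistances, inner to outer:
  R'_cast iron = ln(0.0849/0.0663)/(2πk) = 0.2473/(2π·45.8) = 8.593×10^-4 m·K/W
  R'_ceramic fibre blanket = ln(0.178/0.0849)/(2πk) = 0.7403/(2π·0.0733) = 1.607 m·K/W
  R'_conv,out = 1/(2πr h) = 1/(2π·0.178·20.1) = 0.04448 m·K/W
ΣR = 8.593×10^-4 + 1.607 + 0.04448 = 1.652 m·K/W
Q' = ΔT/ΣR = (271 °C − 23.6 °C)/1.652 = 150 W/m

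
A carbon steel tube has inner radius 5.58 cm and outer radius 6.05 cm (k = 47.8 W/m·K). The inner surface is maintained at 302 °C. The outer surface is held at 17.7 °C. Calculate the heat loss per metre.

Q' = 1060 kW/m

Q' = 2πk·ΔT/ln(r₂/r₁) = 2π × 47.8 × 284.3 / ln(0.0605/0.0558) = 1.06×10^6 W/m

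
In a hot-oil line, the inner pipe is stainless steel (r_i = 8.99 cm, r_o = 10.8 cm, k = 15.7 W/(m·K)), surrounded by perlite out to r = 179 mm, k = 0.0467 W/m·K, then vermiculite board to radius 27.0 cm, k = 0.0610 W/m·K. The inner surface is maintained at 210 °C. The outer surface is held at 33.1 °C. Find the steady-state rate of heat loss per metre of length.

Series thermal resistances, inner to outer:
  R'_stainless steel = ln(0.108/0.0899)/(2πk) = 0.1834/(2π·15.7) = 0.001860 m·K/W
  R'_perlite = ln(0.179/0.108)/(2πk) = 0.5053/(2π·0.0467) = 1.722 m·K/W
  R'_vermiculite board = ln(0.270/0.179)/(2πk) = 0.4110/(2π·0.0610) = 1.072 m·K/W
ΣR = 0.001860 + 1.722 + 1.072 = 2.796 m·K/W
Q' = ΔT/ΣR = (210 °C − 33.1 °C)/2.796 = 63.3 W/m

Q' = 63.3 W/m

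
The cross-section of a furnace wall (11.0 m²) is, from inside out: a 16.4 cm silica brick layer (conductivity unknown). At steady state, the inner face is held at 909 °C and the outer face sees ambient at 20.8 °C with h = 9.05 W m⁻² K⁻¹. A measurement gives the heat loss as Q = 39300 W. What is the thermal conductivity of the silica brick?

k = 1.19 W/m·K

ΣR = ΔT/Q = |909 − 20.8|/39300 = 0.02260 K/W
Known resistances:
  R_conv,out = 1/(hA) = 1/(9.05·11.0) = 0.01005 K/W
R_silica brick = ΣR − ΣR_known = 0.02260 − 0.01005 = 0.01255 K/W
L/(kA) = 0.01255 ⇒ k = 0.164/(0.01255·11.0) = 1.19 W/m·K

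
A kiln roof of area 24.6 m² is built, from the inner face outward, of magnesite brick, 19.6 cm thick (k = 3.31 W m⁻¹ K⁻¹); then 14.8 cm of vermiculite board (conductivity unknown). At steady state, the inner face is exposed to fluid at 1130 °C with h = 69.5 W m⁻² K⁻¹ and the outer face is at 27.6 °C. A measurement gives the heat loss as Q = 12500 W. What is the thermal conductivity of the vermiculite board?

k = 0.0706 W/m·K

ΣR = ΔT/Q = |1130 − 27.6|/12500 = 0.08819 K/W
Known resistances:
  R_conv,in = 1/(hA) = 1/(69.5·24.6) = 5.849×10^-4 K/W
  R_magnesite brick = L/(kA) = 0.196/(3.31·24.6) = 0.002407 K/W
R_vermiculite board = ΣR − ΣR_known = 0.08819 − 0.002992 = 0.08520 K/W
L/(kA) = 0.08520 ⇒ k = 0.148/(0.08520·24.6) = 0.0706 W/m·K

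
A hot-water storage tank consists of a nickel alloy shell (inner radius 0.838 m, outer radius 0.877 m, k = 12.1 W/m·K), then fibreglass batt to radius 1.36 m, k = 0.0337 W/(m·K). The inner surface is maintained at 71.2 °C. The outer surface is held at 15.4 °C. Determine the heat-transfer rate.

Q = 58.3 W

Treat each layer as a resistance in series:
  R_nickel alloy = (1/0.838 − 1/0.877)/(4πk) = 0.05307/(4π·12.1) = 3.490×10^-4 K/W
  R_fibreglass batt = (1/0.877 − 1/1.36)/(4πk) = 0.4050/(4π·0.0337) = 0.9562 K/W
ΣR = 3.490×10^-4 + 0.9562 = 0.9565 K/W
Q = ΔT/ΣR = (71.2 °C − 15.4 °C)/0.9565 = 58.3 W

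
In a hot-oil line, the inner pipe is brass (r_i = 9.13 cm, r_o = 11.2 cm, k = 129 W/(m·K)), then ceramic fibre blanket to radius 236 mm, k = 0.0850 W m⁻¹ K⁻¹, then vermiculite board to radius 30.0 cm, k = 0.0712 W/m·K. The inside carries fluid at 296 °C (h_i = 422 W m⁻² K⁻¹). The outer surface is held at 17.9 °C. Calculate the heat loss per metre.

Treat each layer as a resistance in series:
  R'_conv,in = 1/(2πr h) = 1/(2π·0.0913·422) = 0.004131 m·K/W
  R'_brass = ln(0.112/0.0913)/(2πk) = 0.2043/(2π·129) = 2.521×10^-4 m·K/W
  R'_ceramic fibre blanket = ln(0.236/0.112)/(2πk) = 0.7453/(2π·0.0850) = 1.396 m·K/W
  R'_vermiculite board = ln(0.300/0.236)/(2πk) = 0.2400/(2π·0.0712) = 0.5364 m·K/W
ΣR = 0.004131 + 2.521×10^-4 + 1.396 + 0.5364 = 1.937 m·K/W
Q' = ΔT/ΣR = (296 °C − 17.9 °C)/1.937 = 144 W/m

Q' = 144 W/m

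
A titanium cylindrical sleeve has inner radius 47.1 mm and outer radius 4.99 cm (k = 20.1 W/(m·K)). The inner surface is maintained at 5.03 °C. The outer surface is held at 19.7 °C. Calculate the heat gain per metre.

Q' = 2πk·ΔT/ln(r₂/r₁) = 2π × 20.1 × 14.67 / ln(0.0499/0.0471) = 32100 W/m

Q' = 32.1 kW/m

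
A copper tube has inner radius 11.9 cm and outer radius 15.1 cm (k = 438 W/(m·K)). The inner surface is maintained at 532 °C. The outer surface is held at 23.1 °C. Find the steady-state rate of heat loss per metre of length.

Q' = 2πk·ΔT/ln(r₂/r₁) = 2π × 438 × 508.9 / ln(0.151/0.119) = 5.88×10^6 W/m

Q' = 5880 kW/m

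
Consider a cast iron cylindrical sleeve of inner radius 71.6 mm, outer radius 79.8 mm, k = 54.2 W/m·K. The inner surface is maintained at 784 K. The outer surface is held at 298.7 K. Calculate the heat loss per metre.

Q' = 2πk·ΔT/ln(r₂/r₁) = 2π × 54.2 × 485.3 / ln(0.0798/0.0716) = 1.52×10^6 W/m

Q' = 1.52×10^6 W/m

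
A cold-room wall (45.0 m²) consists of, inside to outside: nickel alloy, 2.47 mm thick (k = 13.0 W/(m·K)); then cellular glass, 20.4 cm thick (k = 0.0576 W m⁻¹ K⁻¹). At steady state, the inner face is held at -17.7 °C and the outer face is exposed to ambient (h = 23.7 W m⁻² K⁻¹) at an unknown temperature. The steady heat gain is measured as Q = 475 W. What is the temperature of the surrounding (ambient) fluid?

T_out = 20.1 °C

Series resistances:
  R_nickel alloy = L/(kA) = 0.00247/(13.0·45.0) = 4.222×10^-6 K/W
  R_cellular glass = L/(kA) = 0.204/(0.0576·45.0) = 0.07870 K/W
  R_conv,out = 1/(hA) = 1/(23.7·45.0) = 9.376×10^-4 K/W
ΣR = 0.07965 K/W
ΔT = Q·ΣR = 475 × 0.07965 = 37.83 K
Heat flows inward, so T_out = T_in + ΔT = -17.7 + 37.83 = 20.1 °C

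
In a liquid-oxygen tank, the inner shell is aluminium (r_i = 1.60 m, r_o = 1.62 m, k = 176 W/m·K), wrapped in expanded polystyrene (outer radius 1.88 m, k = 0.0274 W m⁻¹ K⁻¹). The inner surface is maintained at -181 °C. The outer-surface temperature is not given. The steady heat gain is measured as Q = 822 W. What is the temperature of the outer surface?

Sum the resistances:
  R_aluminium = (1/1.60 − 1/1.62)/(4πk) = 0.007716/(4π·176) = 3.489×10^-6 K/W
  R_expanded polystyrene = (1/1.62 − 1/1.88)/(4πk) = 0.08537/(4π·0.0274) = 0.2479 K/W
ΣR = 0.2479 K/W
ΔT = Q·ΣR = 822 × 0.2479 = 203.8 K
Heat flows inward, so T_out = T_in + ΔT = -181 + 203.8 = 22.8 °C

T_out = 22.8 °C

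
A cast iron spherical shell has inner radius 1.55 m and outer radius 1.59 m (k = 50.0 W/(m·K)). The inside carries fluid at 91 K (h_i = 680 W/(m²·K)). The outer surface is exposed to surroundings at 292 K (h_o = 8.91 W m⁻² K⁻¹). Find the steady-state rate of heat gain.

Q = 55.7 kW

Resistance network (inner→outer):
  R_conv,in = 1/(4πr²h) = 1/(4π·1.55²·680) = 4.871×10^-5 K/W
  R_cast iron = (1/1.55 − 1/1.59)/(4πk) = 0.01623/(4π·50.0) = 2.583×10^-5 K/W
  R_conv,out = 1/(4πr²h) = 1/(4π·1.59²·8.91) = 0.003533 K/W
ΣR = 4.871×10^-5 + 2.583×10^-5 + 0.003533 = 0.003608 K/W
Q = ΔT/ΣR = (91 K − 292 K)/0.003608 = -55700 W
(Negative Q ⇒ heat flows inward; heat gain = 55700 W.)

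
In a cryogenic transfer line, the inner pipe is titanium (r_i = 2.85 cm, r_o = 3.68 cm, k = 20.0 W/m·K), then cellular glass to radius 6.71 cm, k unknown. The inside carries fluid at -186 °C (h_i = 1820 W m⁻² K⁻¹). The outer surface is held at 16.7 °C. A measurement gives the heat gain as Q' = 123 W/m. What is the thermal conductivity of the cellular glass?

ΣR = ΔT/Q' = |-186 − 16.7|/123 = 1.648 m·K/W
Known resistances:
  R'_conv,in = 1/(2πr h) = 1/(2π·0.0285·1820) = 0.003068 m·K/W
  R'_titanium = ln(0.0368/0.0285)/(2πk) = 0.2556/(2π·20.0) = 0.002034 m·K/W
R_cellular glass = ΣR − ΣR_known = 1.648 − 0.005102 = 1.643 m·K/W
ln(r₂/r₁)/(2πk) = 1.643 ⇒ k = 0.6007/(2π·1.643) = 0.0582 W/m·K

k = 0.0582 W/m·K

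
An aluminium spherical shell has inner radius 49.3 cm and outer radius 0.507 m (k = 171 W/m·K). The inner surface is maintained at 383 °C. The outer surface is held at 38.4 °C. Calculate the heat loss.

Q = 1.32×10^7 W

Q = 4πk·ΔT/(1/r₁ − 1/r₂) = 4π × 171 × 344.6 / (1/0.493 − 1/0.507) = 1.32×10^7 W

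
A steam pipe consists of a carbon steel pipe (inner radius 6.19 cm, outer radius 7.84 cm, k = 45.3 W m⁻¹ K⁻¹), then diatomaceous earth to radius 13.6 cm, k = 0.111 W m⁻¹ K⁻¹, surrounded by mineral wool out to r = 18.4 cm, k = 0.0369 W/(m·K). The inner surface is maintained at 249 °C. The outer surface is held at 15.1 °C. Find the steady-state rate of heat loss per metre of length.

Resistance network (inner→outer):
  R'_carbon steel = ln(0.0784/0.0619)/(2πk) = 0.2363/(2π·45.3) = 8.302×10^-4 m·K/W
  R'_diatomaceous earth = ln(0.136/0.0784)/(2πk) = 0.5508/(2π·0.111) = 0.7898 m·K/W
  R'_mineral wool = ln(0.184/0.136)/(2πk) = 0.3023/(2π·0.0369) = 1.304 m·K/W
ΣR = 8.302×10^-4 + 0.7898 + 1.304 = 2.095 m·K/W
Q' = ΔT/ΣR = (249 °C − 15.1 °C)/2.095 = 112 W/m

Q' = 112 W/m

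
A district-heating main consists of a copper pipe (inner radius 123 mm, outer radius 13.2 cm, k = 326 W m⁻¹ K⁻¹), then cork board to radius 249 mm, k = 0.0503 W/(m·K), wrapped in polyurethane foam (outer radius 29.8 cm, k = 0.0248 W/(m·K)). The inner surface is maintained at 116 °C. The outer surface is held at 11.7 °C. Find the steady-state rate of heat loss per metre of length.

Q' = 33.0 W/m

Series thermal resistances, inner to outer:
  R'_copper = ln(0.132/0.123)/(2πk) = 0.07062/(2π·326) = 3.448×10^-5 m·K/W
  R'_cork board = ln(0.249/0.132)/(2πk) = 0.6347/(2π·0.0503) = 2.008 m·K/W
  R'_polyurethane foam = ln(0.298/0.249)/(2πk) = 0.1796/(2π·0.0248) = 1.153 m·K/W
ΣR = 3.448×10^-5 + 2.008 + 1.153 = 3.161 m·K/W
Q' = ΔT/ΣR = (116 °C − 11.7 °C)/3.161 = 33.0 W/m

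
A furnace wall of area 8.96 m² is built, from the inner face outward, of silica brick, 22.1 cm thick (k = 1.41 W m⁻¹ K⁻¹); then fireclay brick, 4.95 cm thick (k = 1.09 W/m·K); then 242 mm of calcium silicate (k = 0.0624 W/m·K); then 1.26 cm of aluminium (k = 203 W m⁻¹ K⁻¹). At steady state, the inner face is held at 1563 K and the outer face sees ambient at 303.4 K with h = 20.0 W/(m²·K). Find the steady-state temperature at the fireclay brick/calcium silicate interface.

T = 1501 K

Series thermal resistances, inner to outer:
  R_silica brick = L/(kA) = 0.221/(1.41·8.96) = 0.01749 K/W
  R_fireclay brick = L/(kA) = 0.0495/(1.09·8.96) = 0.005068 K/W
  R_calcium silicate = L/(kA) = 0.242/(0.0624·8.96) = 0.4328 K/W
  R_aluminium = L/(kA) = 0.0126/(203·8.96) = 6.927×10^-6 K/W
  R_conv,out = 1/(hA) = 1/(20.0·8.96) = 0.005580 K/W
ΣR = 0.01749 + 0.005068 + 0.4328 + 6.927×10^-6 + 0.005580 = 0.4609 K/W
Q = ΔT/ΣR = (1563 K − 303.4 K)/0.4609 = 2733 W
From the inner boundary to the fireclay brick/calcium silicate interface, ΣR_partial = 0.02256 K/W.
T_interface = T_in − Q·ΣR_partial = 1563 K − (2733)(0.02256) = 1501 K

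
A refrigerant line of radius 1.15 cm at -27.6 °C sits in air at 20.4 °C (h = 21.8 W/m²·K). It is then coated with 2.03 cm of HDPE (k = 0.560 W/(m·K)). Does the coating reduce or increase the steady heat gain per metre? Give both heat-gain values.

increases: 75.6 → 92.5 W/m

Critical radius for a cylinder: r_cr = k/h = 0.0257 m = 2.57 cm.
Outer radius after coating: r₂ = 0.0115 + 0.0203 = 0.0318 m.
r₁ < r_cr < r₂: heat gain rises to a maximum at r_cr then falls. Whether the coating helps depends on whether Q(r₂) has dropped back below Q(r₁).
Bare: R = 1/(2πr₁h) = 0.6348 m·K/W; Q = 48/0.6348 = 75.6 W/m.
Coated: R = R_cond + R_conv = 0.5187 m·K/W; Q = 48/0.5187 = 92.5 W/m.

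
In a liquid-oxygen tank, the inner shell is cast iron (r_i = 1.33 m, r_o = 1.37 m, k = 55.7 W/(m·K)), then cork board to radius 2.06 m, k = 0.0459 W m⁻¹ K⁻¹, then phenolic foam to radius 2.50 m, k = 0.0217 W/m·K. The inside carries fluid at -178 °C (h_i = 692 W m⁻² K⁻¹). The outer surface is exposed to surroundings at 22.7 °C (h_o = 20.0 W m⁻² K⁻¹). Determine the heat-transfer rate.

Q = 272 W

Treat each layer as a resistance in series:
  R_conv,in = 1/(4πr²h) = 1/(4π·1.33²·692) = 6.501×10^-5 K/W
  R_cast iron = (1/1.33 − 1/1.37)/(4πk) = 0.02195/(4π·55.7) = 3.136×10^-5 K/W
  R_cork board = (1/1.37 − 1/2.06)/(4πk) = 0.2445/(4π·0.0459) = 0.4239 K/W
  R_phenolic foam = (1/2.06 − 1/2.50)/(4πk) = 0.08544/(4π·0.0217) = 0.3133 K/W
  R_conv,out = 1/(4πr²h) = 1/(4π·2.50²·20.0) = 6.366×10^-4 K/W
ΣR = 6.501×10^-5 + 3.136×10^-5 + 0.4239 + 0.3133 + 6.366×10^-4 = 0.7379 K/W
Q = ΔT/ΣR = (-178 °C − 22.7 °C)/0.7379 = -272 W
(Negative Q ⇒ heat flows inward; heat gain = 272 W.)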